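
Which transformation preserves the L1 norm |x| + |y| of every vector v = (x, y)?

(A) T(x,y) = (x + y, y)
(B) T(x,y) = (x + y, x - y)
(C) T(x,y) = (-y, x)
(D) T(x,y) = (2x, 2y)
C

A transformation preserves a norm if ||T(v)|| = ||v|| for every v; a single vector where the norm changes rules an option out.

(A) T(x,y) = (x + y, y): v = (0, 1) has norm |0| + |1| = 1, but T(v) = (1, 1) has norm 2 -- not preserved.
(B) T(x,y) = (x + y, x - y): v = (1, 0) has norm |1| + |0| = 1, but T(v) = (1, 1) has norm 2 -- not preserved.
(C) T(x,y) = (-y, x): preserves the norm -- it only permutes the coordinates and/or flips signs, which leaves |x| + |y| unchanged.
(D) T(x,y) = (2x, 2y): v = (1, 0) has norm |1| + |0| = 1, but T(v) = (2, 0) has norm 2 -- not preserved.

Therefore the answer is (C).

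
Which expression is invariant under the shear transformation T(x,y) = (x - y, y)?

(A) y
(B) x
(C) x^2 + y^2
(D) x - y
A

Under the shear T(x,y) = (x - y, y):
Substitute the transformed coordinates into each option and compare with the original:
(A) y  ->  (y) = y   [equals y: invariant]
(B) x  ->  (x - y) = x - y   [differs from x: not invariant]
(C) x^2 + y^2  ->  (x - y)^2 + (y)^2 = x^2 - 2xy + 2y^2   [differs from x^2 + y^2: not invariant]
(D) x - y  ->  (x - y) - (y) = x - 2y   [differs from x - y: not invariant]

Only option (A), y, is unchanged by the transformation.
A horizontal shear moves points parallel to the x-axis, so the y-coordinate (and any function of y alone) is unchanged.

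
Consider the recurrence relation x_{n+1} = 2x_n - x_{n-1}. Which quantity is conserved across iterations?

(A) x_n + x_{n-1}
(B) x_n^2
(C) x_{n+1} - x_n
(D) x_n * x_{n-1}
C

For the recurrence x_{n+1} = 2x_n - x_{n-1}:

If x_{n+1} = 2x_n - x_{n-1}, then:
x_{n+1} - x_n = x_n - x_{n-1}
The first difference is constant throughout the sequence.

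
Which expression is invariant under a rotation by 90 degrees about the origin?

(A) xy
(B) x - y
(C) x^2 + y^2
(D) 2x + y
C

A rotation by 90 degrees sends (x, y) to (-y, x).
Substitute the transformed coordinates into each option and compare with the original:
(A) xy  ->  (-y)(x) = -xy   [differs from xy: not invariant]
(B) x - y  ->  (-y) - (x) = -x - y   [differs from x - y: not invariant]
(C) x^2 + y^2  ->  (-y)^2 + (x)^2 = x^2 + y^2   [equals x^2 + y^2: invariant]
(D) 2x + y  ->  2(-y) + (x) = x - 2y   [differs from 2x + y: not invariant]

Only option (C), x^2 + y^2, is unchanged by the transformation.
Geometrically, x^2 + y^2 is the squared distance from the origin, which every rotation about the origin preserves.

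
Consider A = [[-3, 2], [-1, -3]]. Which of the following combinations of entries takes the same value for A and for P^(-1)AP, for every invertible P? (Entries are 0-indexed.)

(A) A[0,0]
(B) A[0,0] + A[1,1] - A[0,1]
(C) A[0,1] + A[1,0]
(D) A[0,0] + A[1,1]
D

A[0,0] + A[1,1] is the trace of A. By the cyclic property of the trace, tr(P^(-1)AP) = tr(APP^(-1)) = tr(A), so it is the same for every matrix similar to A.

The other combinations are not similarity invariants. For example, take P = [[1, -1], [0, 1]] (det P = 1), so P^(-1) = [[1, 1], [0, 1]] and
B = P^(-1)AP = [[-4, 3], [-1, -2]].
Evaluating each option on A and on B:
(A) A[0,0]: -3 for A, -4 for B -> changes
(B) A[0,0] + A[1,1] - A[0,1]: -8 for A, -9 for B -> changes
(C) A[0,1] + A[1,0]: 1 for A, 2 for B -> changes
(D) A[0,0] + A[1,1]: -6 for A, -6 for B -> unchanged

Only (D) A[0,0] + A[1,1] = -6 survives (and it does so for every P, not just this one), so it is the invariant.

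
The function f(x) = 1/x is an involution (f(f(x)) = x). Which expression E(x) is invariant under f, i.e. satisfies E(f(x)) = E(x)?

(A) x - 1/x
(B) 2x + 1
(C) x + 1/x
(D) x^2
C

Replace x by f(x) = 1/x in each option and simplify. As a quick numerical cross-check, also compare E(5) with E(f(5)) = E(1/5).

(A) x - 1/x  ->  (1/x) - 1/(1/x) = -x + 1/x; check: E(5) = 24/5 but E(1/5) = -24/5.   [not invariant]
(B) 2x + 1  ->  2(1/x) + 1 = (x + 2)/x; check: E(5) = 11 but E(1/5) = 7/5.   [not invariant]
(C) x + 1/x  ->  (1/x) + 1/(1/x), which simplifies back to x + 1/x; check: E(5) = 26/5, E(1/5) = 26/5.   [invariant]
(D) x^2  ->  (1/x)^2 = x^(-2); check: E(5) = 25 but E(1/5) = 1/25.   [not invariant]

Only (C) is unchanged. E is symmetric under swapping x with f(x) = 1/x, which is exactly what an involution does.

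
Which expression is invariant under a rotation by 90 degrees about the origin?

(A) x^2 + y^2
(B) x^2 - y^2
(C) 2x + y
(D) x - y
A

A rotation by 90 degrees sends (x, y) to (-y, x).
Substitute the transformed coordinates into each option and compare with the original:
(A) x^2 + y^2  ->  (-y)^2 + (x)^2 = x^2 + y^2   [equals x^2 + y^2: invariant]
(B) x^2 - y^2  ->  (-y)^2 - (x)^2 = -x^2 + y^2   [differs from x^2 - y^2: not invariant]
(C) 2x + y  ->  2(-y) + (x) = x - 2y   [differs from 2x + y: not invariant]
(D) x - y  ->  (-y) - (x) = -x - y   [differs from x - y: not invariant]

Only option (A), x^2 + y^2, is unchanged by the transformation.
Geometrically, x^2 + y^2 is the squared distance from the origin, which every rotation about the origin preserves.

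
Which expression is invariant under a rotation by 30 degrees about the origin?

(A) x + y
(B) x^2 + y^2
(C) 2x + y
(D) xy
B

A rotation by 30 degrees sends (x, y) to (sqrt(3)x/2 - y/2, x/2 + sqrt(3)y/2).
Substitute the transformed coordinates into each option and compare with the original:
(A) x + y  ->  (sqrt(3)x/2 - y/2) + (x/2 + sqrt(3)y/2) = x/2 + sqrt(3)x/2 - y/2 + sqrt(3)y/2   [differs from x + y: not invariant]
(B) x^2 + y^2  ->  (sqrt(3)x/2 - y/2)^2 + (x/2 + sqrt(3)y/2)^2 = x^2 + y^2   [equals x^2 + y^2: invariant]
(C) 2x + y  ->  2(sqrt(3)x/2 - y/2) + (x/2 + sqrt(3)y/2) = x/2 + sqrt(3)x - y + sqrt(3)y/2   [differs from 2x + y: not invariant]
(D) xy  ->  (sqrt(3)x/2 - y/2)(x/2 + sqrt(3)y/2) = sqrt(3)x^2/4 + xy/2 - sqrt(3)y^2/4   [differs from xy: not invariant]

Only option (B), x^2 + y^2, is unchanged by the transformation.
Geometrically, x^2 + y^2 is the squared distance from the origin, which every rotation about the origin preserves.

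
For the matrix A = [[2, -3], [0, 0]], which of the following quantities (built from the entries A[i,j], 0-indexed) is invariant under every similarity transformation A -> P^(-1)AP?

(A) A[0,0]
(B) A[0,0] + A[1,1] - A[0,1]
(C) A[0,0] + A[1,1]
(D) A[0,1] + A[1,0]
C

A[0,0] + A[1,1] is the trace of A. By the cyclic property of the trace, tr(P^(-1)AP) = tr(APP^(-1)) = tr(A), so it is the same for every matrix similar to A.

The other combinations are not similarity invariants. For example, take P = [[2, 1], [1, 1]] (det P = 1), so P^(-1) = [[1, -1], [-1, 2]] and
B = P^(-1)AP = [[1, -1], [-1, 1]].
Evaluating each option on A and on B:
(A) A[0,0]: 2 for A, 1 for B -> changes
(B) A[0,0] + A[1,1] - A[0,1]: 5 for A, 3 for B -> changes
(C) A[0,0] + A[1,1]: 2 for A, 2 for B -> unchanged
(D) A[0,1] + A[1,0]: -3 for A, -2 for B -> changes

Only (C) A[0,0] + A[1,1] = 2 survives (and it does so for every P, not just this one), so it is the invariant.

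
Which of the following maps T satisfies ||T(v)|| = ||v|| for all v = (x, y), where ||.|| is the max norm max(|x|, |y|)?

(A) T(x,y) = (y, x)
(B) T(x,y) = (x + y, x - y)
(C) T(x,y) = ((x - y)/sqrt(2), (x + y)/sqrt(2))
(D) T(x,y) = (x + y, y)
A

A transformation preserves a norm if ||T(v)|| = ||v|| for every v; a single vector where the norm changes rules an option out.

(A) T(x,y) = (y, x): preserves the norm -- it only permutes the coordinates and/or flips signs, which leaves max(|x|, |y|) unchanged.
(B) T(x,y) = (x + y, x - y): v = (1, 1) has norm max(|1|, |1|) = 1, but T(v) = (2, 0) has norm 2 -- not preserved.
(C) T(x,y) = ((x - y)/sqrt(2), (x + y)/sqrt(2)): v = (1, 0) has norm max(|1|, |0|) = 1, but T(v) = (sqrt(2)/2, sqrt(2)/2) has norm sqrt(2)/2 -- not preserved.
(D) T(x,y) = (x + y, y): v = (1, 1) has norm max(|1|, |1|) = 1, but T(v) = (2, 1) has norm 2 -- not preserved.

Therefore the answer is (A).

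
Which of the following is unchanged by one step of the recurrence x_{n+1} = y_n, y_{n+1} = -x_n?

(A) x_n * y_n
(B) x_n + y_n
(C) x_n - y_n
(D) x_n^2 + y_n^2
D

For the recurrence x_{n+1} = y_n, y_{n+1} = -x_n:

x_{n+1}^2 + y_{n+1}^2 = y_n^2 + (-x_n)^2 = x_n^2 + y_n^2
The sum of squares is conserved (like energy in a harmonic oscillator).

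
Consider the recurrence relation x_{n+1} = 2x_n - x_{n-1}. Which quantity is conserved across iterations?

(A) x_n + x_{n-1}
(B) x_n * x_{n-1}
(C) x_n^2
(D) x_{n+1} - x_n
D

For the recurrence x_{n+1} = 2x_n - x_{n-1}:

If x_{n+1} = 2x_n - x_{n-1}, then:
x_{n+1} - x_n = x_n - x_{n-1}
The first difference is constant throughout the sequence.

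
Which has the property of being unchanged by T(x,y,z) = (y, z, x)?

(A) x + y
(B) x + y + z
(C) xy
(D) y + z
B

Apply T(x,y,z) = (y, z, x) to each option, i.e. replace (x, y, z) by the transformed coordinates.
Substitute the transformed coordinates into each option and compare with the original:
(A) x + y  ->  (y) + (z) = y + z   [differs from x + y: not invariant]
(B) x + y + z  ->  (y) + (z) + (x) = x + y + z   [equals x + y + z: invariant]
(C) xy  ->  (y)(z) = yz   [differs from xy: not invariant]
(D) y + z  ->  (z) + (x) = x + z   [differs from y + z: not invariant]

Only option (B), x + y + z, is unchanged by the transformation.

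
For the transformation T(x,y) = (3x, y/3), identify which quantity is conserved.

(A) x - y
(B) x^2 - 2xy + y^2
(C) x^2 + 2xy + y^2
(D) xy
D

An expression E(x,y) is invariant under T if E(T(x,y)) = E(x,y). Here T(x,y) = (3x, y/3).
Substitute the transformed coordinates into each option and compare with the original:
(A) x - y  ->  (3x) - (y/3) = 3x - y/3   [differs from x - y: not invariant]
(B) x^2 - 2xy + y^2  ->  (3x)^2 - 2(3x)(y/3) + (y/3)^2 = 9x^2 - 2xy + y^2/9   [differs from x^2 - 2xy + y^2: not invariant]
(C) x^2 + 2xy + y^2  ->  (3x)^2 + 2(3x)(y/3) + (y/3)^2 = 9x^2 + 2xy + y^2/9   [differs from x^2 + 2xy + y^2: not invariant]
(D) xy  ->  (3x)(y/3) = xy   [equals xy: invariant]

Only option (D), xy, is unchanged by the transformation.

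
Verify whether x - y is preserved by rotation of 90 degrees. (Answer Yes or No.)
No

Applying rotation by 90 degrees: x' = x*cos(90 degrees) - y*sin(90 degrees) = -y, y' = x*sin(90 degrees) + y*cos(90 degrees) = x

Substituting into x - y:
(-y) - (x)
= -x - y

This differs from the original expression x - y, so it is NOT invariant.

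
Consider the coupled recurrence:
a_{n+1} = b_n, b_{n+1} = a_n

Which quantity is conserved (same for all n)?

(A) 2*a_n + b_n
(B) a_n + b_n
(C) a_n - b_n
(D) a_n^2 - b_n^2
B

Replace a_n by a_{n+1} = b_n and b_n by b_{n+1} = a_n in each option and simplify:
(A) 2*a_n + b_n  ->  2*(b_n) + (a_n) = a_n + 2*b_n   [not conserved]
(B) a_n + b_n  ->  (b_n) + (a_n) = a_n + b_n   [conserved]
(C) a_n - b_n  ->  (b_n) - (a_n) = -a_n + b_n   [not conserved]
(D) a_n^2 - b_n^2  ->  (b_n)^2 - (a_n)^2 = -a_n^2 + b_n^2   [not conserved]

Only (B) a_n + b_n returns to itself after one step, so it is the conserved quantity.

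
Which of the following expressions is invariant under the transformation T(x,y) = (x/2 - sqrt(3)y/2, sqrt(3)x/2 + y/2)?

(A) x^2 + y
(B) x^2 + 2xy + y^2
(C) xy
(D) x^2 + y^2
D

An expression E(x,y) is invariant under T if E(T(x,y)) = E(x,y). Here T(x,y) = (x/2 - sqrt(3)y/2, sqrt(3)x/2 + y/2).
Substitute the transformed coordinates into each option and compare with the original:
(A) x^2 + y  ->  (x/2 - sqrt(3)y/2)^2 + (sqrt(3)x/2 + y/2) = x^2/4 - sqrt(3)xy/2 + sqrt(3)x/2 + 3y^2/4 + y/2   [differs from x^2 + y: not invariant]
(B) x^2 + 2xy + y^2  ->  (x/2 - sqrt(3)y/2)^2 + 2(x/2 - sqrt(3)y/2)(sqrt(3)x/2 + y/2) + (sqrt(3)x/2 + y/2)^2 = sqrt(3)x^2/2 + x^2 - xy - sqrt(3)y^2/2 + y^2   [differs from x^2 + 2xy + y^2: not invariant]
(C) xy  ->  (x/2 - sqrt(3)y/2)(sqrt(3)x/2 + y/2) = sqrt(3)x^2/4 - xy/2 - sqrt(3)y^2/4   [differs from xy: not invariant]
(D) x^2 + y^2  ->  (x/2 - sqrt(3)y/2)^2 + (sqrt(3)x/2 + y/2)^2 = x^2 + y^2   [equals x^2 + y^2: invariant]

Only option (D), x^2 + y^2, is unchanged by the transformation.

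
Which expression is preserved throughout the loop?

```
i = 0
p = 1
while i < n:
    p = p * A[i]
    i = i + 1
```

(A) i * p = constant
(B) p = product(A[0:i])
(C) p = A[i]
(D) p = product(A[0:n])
B

A loop invariant must hold before the first iteration and be re-established by every execution of the body.

(B) p = product(A[0:i]): Initially i = 0 and p = 1 = product of the empty slice A[0:0]. If p = product(A[0:i]) holds at the top of an iteration, the body sets p to product(A[0:i]) * A[i] = product(A[0:i+1]) and then i to i+1, so the property is restored. At exit i = n, giving p = product(A[0:n]).

The other options fail:
(A) i * p = constant: initially i * p = 0, but after one iteration it is 1 * A[0], which is nonzero in general.
(C) p = A[i]: after the first iteration p = A[0] but i = 1; in general p is a product of several elements, not a single one.
(D) p = product(A[0:n]): false before the loop (p = 1, not the full product) -- it only becomes true at exit.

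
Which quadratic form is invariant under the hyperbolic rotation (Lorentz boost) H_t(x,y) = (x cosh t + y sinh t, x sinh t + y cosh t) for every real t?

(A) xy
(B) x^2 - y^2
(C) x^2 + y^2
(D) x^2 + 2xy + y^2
B

Write x' = x cosh t + y sinh t, y' = x sinh t + y cosh t and substitute into each option:
(A) xy: (x cosh t + y sinh t)(x sinh t + y cosh t) = xy(cosh^2 t + sinh^2 t) + (x^2 + y^2) sinh t cosh t = xy cosh 2t + (x^2 + y^2)(sinh 2t)/2   [not invariant for t != 0]
(B) x^2 - y^2: (x cosh t + y sinh t)^2 - (x sinh t + y cosh t)^2 = x^2(cosh^2 t - sinh^2 t) + 2xy(cosh t sinh t - sinh t cosh t) + y^2(sinh^2 t - cosh^2 t) = x^2 - y^2   [invariant, using cosh^2 t - sinh^2 t = 1]
(C) x^2 + y^2: (x cosh t + y sinh t)^2 + (x sinh t + y cosh t)^2 = (x^2 + y^2)(cosh^2 t + sinh^2 t) + 4xy sinh t cosh t = (x^2 + y^2) cosh 2t + 2xy sinh 2t   [not invariant for t != 0]
(D) x^2 + 2xy + y^2: (x' + y')^2 with x' + y' = (x + y)(cosh t + sinh t) = (x + y)e^t, so it becomes (x + y)^2 e^(2t)   [not invariant for t != 0]

Only (B) x^2 - y^2 is unchanged; it is the Minkowski form preserved by Lorentz boosts, just as x^2 + y^2 is preserved by ordinary rotations.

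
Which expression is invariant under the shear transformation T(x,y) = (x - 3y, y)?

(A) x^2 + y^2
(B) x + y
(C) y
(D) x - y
C

Under the shear T(x,y) = (x - 3y, y):
Substitute the transformed coordinates into each option and compare with the original:
(A) x^2 + y^2  ->  (x - 3y)^2 + (y)^2 = x^2 - 6xy + 10y^2   [differs from x^2 + y^2: not invariant]
(B) x + y  ->  (x - 3y) + (y) = x - 2y   [differs from x + y: not invariant]
(C) y  ->  (y) = y   [equals y: invariant]
(D) x - y  ->  (x - 3y) - (y) = x - 4y   [differs from x - y: not invariant]

Only option (C), y, is unchanged by the transformation.
A horizontal shear moves points parallel to the x-axis, so the y-coordinate (and any function of y alone) is unchanged.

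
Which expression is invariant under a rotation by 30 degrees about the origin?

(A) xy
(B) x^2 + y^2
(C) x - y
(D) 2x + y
B

A rotation by 30 degrees sends (x, y) to (sqrt(3)x/2 - y/2, x/2 + sqrt(3)y/2).
Substitute the transformed coordinates into each option and compare with the original:
(A) xy  ->  (sqrt(3)x/2 - y/2)(x/2 + sqrt(3)y/2) = sqrt(3)x^2/4 + xy/2 - sqrt(3)y^2/4   [differs from xy: not invariant]
(B) x^2 + y^2  ->  (sqrt(3)x/2 - y/2)^2 + (x/2 + sqrt(3)y/2)^2 = x^2 + y^2   [equals x^2 + y^2: invariant]
(C) x - y  ->  (sqrt(3)x/2 - y/2) - (x/2 + sqrt(3)y/2) = -x/2 + sqrt(3)x/2 - sqrt(3)y/2 - y/2   [differs from x - y: not invariant]
(D) 2x + y  ->  2(sqrt(3)x/2 - y/2) + (x/2 + sqrt(3)y/2) = x/2 + sqrt(3)x - y + sqrt(3)y/2   [differs from 2x + y: not invariant]

Only option (B), x^2 + y^2, is unchanged by the transformation.
Geometrically, x^2 + y^2 is the squared distance from the origin, which every rotation about the origin preserves.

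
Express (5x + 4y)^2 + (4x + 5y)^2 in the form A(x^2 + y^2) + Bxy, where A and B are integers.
41(x^2 + y^2) + 80xy

Expanding: (5x + 4y)^2 = 25x^2 + 40xy + 16y^2
(4x + 5y)^2 = 16x^2 + 40xy + 25y^2
Sum = (25+16)(x^2+y^2) + 80xy = 41(x^2 + y^2) + 80xy
This is symmetric in x and y.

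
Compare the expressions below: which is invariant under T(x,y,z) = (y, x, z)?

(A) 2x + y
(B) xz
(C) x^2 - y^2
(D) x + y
D

Apply T(x,y,z) = (y, x, z) to each option, i.e. replace (x, y, z) by the transformed coordinates.
Substitute the transformed coordinates into each option and compare with the original:
(A) 2x + y  ->  2(y) + (x) = x + 2y   [differs from 2x + y: not invariant]
(B) xz  ->  (y)(z) = yz   [differs from xz: not invariant]
(C) x^2 - y^2  ->  (y)^2 - (x)^2 = -x^2 + y^2   [differs from x^2 - y^2: not invariant]
(D) x + y  ->  (y) + (x) = x + y   [equals x + y: invariant]

Only option (D), x + y, is unchanged by the transformation.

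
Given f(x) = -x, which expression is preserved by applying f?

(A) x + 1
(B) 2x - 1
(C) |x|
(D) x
C

For f(x) = -x:
Applying f replaces x by -x. Since |-x| = |x|, the absolute value is unchanged by f, whereas x -> -x, 2x - 1 -> -2x - 1 and x + 1 -> -x + 1 all change.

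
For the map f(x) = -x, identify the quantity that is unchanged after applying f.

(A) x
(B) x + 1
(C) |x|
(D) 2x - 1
C

For f(x) = -x:
Applying f replaces x by -x. Since |-x| = |x|, the absolute value is unchanged by f, whereas x -> -x, 2x - 1 -> -2x - 1 and x + 1 -> -x + 1 all change.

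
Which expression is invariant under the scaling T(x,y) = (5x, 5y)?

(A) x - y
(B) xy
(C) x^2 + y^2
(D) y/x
D

Under the uniform scaling T(x,y) = (5x, 5y):
Substitute the transformed coordinates into each option and compare with the original:
(A) x - y  ->  (5x) - (5y) = 5x - 5y   [differs from x - y: not invariant]
(B) xy  ->  (5x)(5y) = 25xy   [differs from xy: not invariant]
(C) x^2 + y^2  ->  (5x)^2 + (5y)^2 = 25x^2 + 25y^2   [differs from x^2 + y^2: not invariant]
(D) y/x  ->  (5y)/(5x) = y/x   [equals y/x: invariant]

Only option (D), y/x, is unchanged by the transformation.
The common factor 5 cancels in a ratio of coordinates, while sums, products and sums of squares pick up factors of 5 or 25.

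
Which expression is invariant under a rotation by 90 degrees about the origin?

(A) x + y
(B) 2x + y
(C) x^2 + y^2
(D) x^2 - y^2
C

A rotation by 90 degrees sends (x, y) to (-y, x).
Substitute the transformed coordinates into each option and compare with the original:
(A) x + y  ->  (-y) + (x) = x - y   [differs from x + y: not invariant]
(B) 2x + y  ->  2(-y) + (x) = x - 2y   [differs from 2x + y: not invariant]
(C) x^2 + y^2  ->  (-y)^2 + (x)^2 = x^2 + y^2   [equals x^2 + y^2: invariant]
(D) x^2 - y^2  ->  (-y)^2 - (x)^2 = -x^2 + y^2   [differs from x^2 - y^2: not invariant]

Only option (C), x^2 + y^2, is unchanged by the transformation.
Geometrically, x^2 + y^2 is the squared distance from the origin, which every rotation about the origin preserves.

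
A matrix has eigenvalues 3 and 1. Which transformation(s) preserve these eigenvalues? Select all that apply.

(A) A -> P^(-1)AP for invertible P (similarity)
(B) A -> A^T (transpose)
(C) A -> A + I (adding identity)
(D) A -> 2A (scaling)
A and B

Eigenvalues are preserved by:
1. Similarity transformations: A -> P^(-1)AP (same characteristic polynomial)
2. Transpose: A^T has the same eigenvalues as A

Eigenvalues are NOT preserved by:
- Adding identity: eigenvalues become 3+1, 1+1
- Scaling: eigenvalues become 6, 2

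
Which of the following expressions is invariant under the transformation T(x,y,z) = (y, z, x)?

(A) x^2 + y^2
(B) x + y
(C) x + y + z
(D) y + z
C

Apply T(x,y,z) = (y, z, x) to each option, i.e. replace (x, y, z) by the transformed coordinates.
Substitute the transformed coordinates into each option and compare with the original:
(A) x^2 + y^2  ->  (y)^2 + (z)^2 = y^2 + z^2   [differs from x^2 + y^2: not invariant]
(B) x + y  ->  (y) + (z) = y + z   [differs from x + y: not invariant]
(C) x + y + z  ->  (y) + (z) + (x) = x + y + z   [equals x + y + z: invariant]
(D) y + z  ->  (z) + (x) = x + z   [differs from y + z: not invariant]

Only option (C), x + y + z, is unchanged by the transformation.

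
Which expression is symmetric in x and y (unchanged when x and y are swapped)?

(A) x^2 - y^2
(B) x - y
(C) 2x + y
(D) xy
D

A symmetric expression is unchanged when the variables are permuted; here the transformation to test is the swap (x, y) -> (y, x).
Substitute the transformed coordinates into each option and compare with the original:
(A) x^2 - y^2  ->  (y)^2 - (x)^2 = -x^2 + y^2   [differs from x^2 - y^2: not invariant]
(B) x - y  ->  (y) - (x) = -x + y   [differs from x - y: not invariant]
(C) 2x + y  ->  2(y) + (x) = x + 2y   [differs from 2x + y: not invariant]
(D) xy  ->  (y)(x) = xy   [equals xy: invariant]

Only option (D), xy, is unchanged by the transformation.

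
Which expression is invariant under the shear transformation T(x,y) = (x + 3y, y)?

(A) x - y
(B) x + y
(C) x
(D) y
D

Under the shear T(x,y) = (x + 3y, y):
Substitute the transformed coordinates into each option and compare with the original:
(A) x - y  ->  (x + 3y) - (y) = x + 2y   [differs from x - y: not invariant]
(B) x + y  ->  (x + 3y) + (y) = x + 4y   [differs from x + y: not invariant]
(C) x  ->  (x + 3y) = x + 3y   [differs from x: not invariant]
(D) y  ->  (y) = y   [equals y: invariant]

Only option (D), y, is unchanged by the transformation.
A horizontal shear moves points parallel to the x-axis, so the y-coordinate (and any function of y alone) is unchanged.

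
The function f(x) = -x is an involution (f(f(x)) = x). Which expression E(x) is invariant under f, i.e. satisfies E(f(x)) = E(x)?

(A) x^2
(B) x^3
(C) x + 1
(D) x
A

Replace x by f(x) = -x in each option and simplify. As a quick numerical cross-check, also compare E(3) with E(f(3)) = E(-3).

(A) x^2  ->  (-x)^2, which simplifies back to x^2; check: E(3) = 9, E(-3) = 9.   [invariant]
(B) x^3  ->  (-x)^3 = -x^3; check: E(3) = 27 but E(-3) = -27.   [not invariant]
(C) x + 1  ->  (-x) + 1 = 1 - x; check: E(3) = 4 but E(-3) = -2.   [not invariant]
(D) x  ->  (-x) = -x; check: E(3) = 3 but E(-3) = -3.   [not invariant]

Only (A) is unchanged. E is symmetric under swapping x with f(x) = -x, which is exactly what an involution does.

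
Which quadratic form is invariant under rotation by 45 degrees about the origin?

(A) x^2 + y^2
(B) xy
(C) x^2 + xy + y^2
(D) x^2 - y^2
A

Rotation by 45 degrees sends (x, y) to (sqrt(2)x/2 - sqrt(2)y/2, sqrt(2)x/2 + sqrt(2)y/2).
Substitute the transformed coordinates into each option and compare with the original:
(A) x^2 + y^2  ->  (sqrt(2)x/2 - sqrt(2)y/2)^2 + (sqrt(2)x/2 + sqrt(2)y/2)^2 = x^2 + y^2   [equals x^2 + y^2: invariant]
(B) xy  ->  (sqrt(2)x/2 - sqrt(2)y/2)(sqrt(2)x/2 + sqrt(2)y/2) = x^2/2 - y^2/2   [differs from xy: not invariant]
(C) x^2 + xy + y^2  ->  (sqrt(2)x/2 - sqrt(2)y/2)^2 + (sqrt(2)x/2 - sqrt(2)y/2)(sqrt(2)x/2 + sqrt(2)y/2) + (sqrt(2)x/2 + sqrt(2)y/2)^2 = 3x^2/2 + y^2/2   [differs from x^2 + xy + y^2: not invariant]
(D) x^2 - y^2  ->  (sqrt(2)x/2 - sqrt(2)y/2)^2 - (sqrt(2)x/2 + sqrt(2)y/2)^2 = -2xy   [differs from x^2 - y^2: not invariant]

Only option (A), x^2 + y^2, is unchanged by the transformation.
x^2 + y^2 is the squared distance from the origin, which rotations preserve.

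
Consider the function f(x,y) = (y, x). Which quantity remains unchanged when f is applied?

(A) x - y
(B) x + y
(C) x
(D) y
B

For f(x,y) = (y, x):
After applying f: x' = y, y' = x. So x' + y' = y + x = x + y.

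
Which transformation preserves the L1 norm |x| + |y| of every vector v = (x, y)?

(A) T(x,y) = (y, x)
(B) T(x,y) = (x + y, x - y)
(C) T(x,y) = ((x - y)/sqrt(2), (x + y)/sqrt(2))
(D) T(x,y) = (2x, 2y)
A

A transformation preserves a norm if ||T(v)|| = ||v|| for every v; a single vector where the norm changes rules an option out.

(A) T(x,y) = (y, x): preserves the norm -- it only permutes the coordinates and/or flips signs, which leaves |x| + |y| unchanged.
(B) T(x,y) = (x + y, x - y): v = (1, 0) has norm |1| + |0| = 1, but T(v) = (1, 1) has norm 2 -- not preserved.
(C) T(x,y) = ((x - y)/sqrt(2), (x + y)/sqrt(2)): v = (1, 0) has norm |1| + |0| = 1, but T(v) = (sqrt(2)/2, sqrt(2)/2) has norm sqrt(2) -- not preserved.
(D) T(x,y) = (2x, 2y): v = (1, 0) has norm |1| + |0| = 1, but T(v) = (2, 0) has norm 2 -- not preserved.

Therefore the answer is (A).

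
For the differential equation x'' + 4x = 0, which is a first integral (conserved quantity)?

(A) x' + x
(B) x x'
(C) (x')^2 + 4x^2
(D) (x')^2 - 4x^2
C

A first integral I satisfies dI/dt = 0 along every solution. Differentiate each option and use the equation of motion:
(A) d/dt[x' + x] = x'' + x' = -4x + x', not identically 0
(B) d/dt[x x'] = (x')^2 + x x'' = (x')^2 - 4x^2, not identically 0
(C) d/dt[(x')^2 + 4x^2] = 2x'x'' + 8x x' = 2x'(-4x) + 8x x' = 0
(D) d/dt[(x')^2 - 4x^2] = 2x'x'' - 8x x' = -16x x', not identically 0

Only (C) has zero time-derivative. So the energy-like quantity (x')^2 + 4x^2 is the first integral.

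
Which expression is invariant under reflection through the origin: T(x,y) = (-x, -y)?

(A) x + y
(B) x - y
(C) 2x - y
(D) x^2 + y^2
D

The map is reflection through the origin: T(x,y) = (-x, -y).
Substitute the transformed coordinates into each option and compare with the original:
(A) x + y  ->  (-x) + (-y) = -x - y   [differs from x + y: not invariant]
(B) x - y  ->  (-x) - (-y) = -x + y   [differs from x - y: not invariant]
(C) 2x - y  ->  2(-x) - (-y) = -2x + y   [differs from 2x - y: not invariant]
(D) x^2 + y^2  ->  (-x)^2 + (-y)^2 = x^2 + y^2   [equals x^2 + y^2: invariant]

Only option (D), x^2 + y^2, is unchanged by the transformation.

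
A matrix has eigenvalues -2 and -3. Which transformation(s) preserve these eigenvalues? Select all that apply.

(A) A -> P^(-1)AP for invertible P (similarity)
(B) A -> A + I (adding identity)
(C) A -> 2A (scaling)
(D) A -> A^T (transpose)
A and D

Eigenvalues are preserved by:
1. Similarity transformations: A -> P^(-1)AP (same characteristic polynomial)
2. Transpose: A^T has the same eigenvalues as A

Eigenvalues are NOT preserved by:
- Adding identity: eigenvalues become -2+1, -3+1
- Scaling: eigenvalues become -4, -6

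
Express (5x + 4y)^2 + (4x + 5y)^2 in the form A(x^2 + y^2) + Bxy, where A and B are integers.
41(x^2 + y^2) + 80xy

Expanding: (5x + 4y)^2 = 25x^2 + 40xy + 16y^2
(4x + 5y)^2 = 16x^2 + 40xy + 25y^2
Sum = (25+16)(x^2+y^2) + 80xy = 41(x^2 + y^2) + 80xy
This is symmetric in x and y.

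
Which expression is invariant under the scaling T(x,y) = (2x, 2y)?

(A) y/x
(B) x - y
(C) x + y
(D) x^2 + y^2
A

Under the uniform scaling T(x,y) = (2x, 2y):
Substitute the transformed coordinates into each option and compare with the original:
(A) y/x  ->  (2y)/(2x) = y/x   [equals y/x: invariant]
(B) x - y  ->  (2x) - (2y) = 2x - 2y   [differs from x - y: not invariant]
(C) x + y  ->  (2x) + (2y) = 2x + 2y   [differs from x + y: not invariant]
(D) x^2 + y^2  ->  (2x)^2 + (2y)^2 = 4x^2 + 4y^2   [differs from x^2 + y^2: not invariant]

Only option (A), y/x, is unchanged by the transformation.
The common factor 2 cancels in a ratio of coordinates, while sums, products and sums of squares pick up factors of 2 or 4.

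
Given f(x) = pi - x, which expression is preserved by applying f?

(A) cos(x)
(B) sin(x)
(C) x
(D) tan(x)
B

For f(x) = pi - x:
sin(pi - x) = sin(x), so sine is invariant under this transformation.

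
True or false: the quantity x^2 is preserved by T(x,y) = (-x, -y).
True

Substitute T(x,y) = (-x, -y) into the expression and compare with the original.

Original: x^2
After applying T: (-x)^2 = x^2

This is identical to the original x^2, so the expression is invariant.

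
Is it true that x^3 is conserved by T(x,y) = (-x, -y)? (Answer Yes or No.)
No

Substitute T(x,y) = (-x, -y) into the expression and compare with the original.

Original: x^3
After applying T: (-x)^3 = -x^3

This differs from the original x^3 (difference: -2x^3), so the expression is NOT invariant.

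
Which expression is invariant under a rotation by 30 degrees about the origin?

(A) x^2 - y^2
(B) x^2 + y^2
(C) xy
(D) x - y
B

A rotation by 30 degrees sends (x, y) to (sqrt(3)x/2 - y/2, x/2 + sqrt(3)y/2).
Substitute the transformed coordinates into each option and compare with the original:
(A) x^2 - y^2  ->  (sqrt(3)x/2 - y/2)^2 - (x/2 + sqrt(3)y/2)^2 = x^2/2 - sqrt(3)xy - y^2/2   [differs from x^2 - y^2: not invariant]
(B) x^2 + y^2  ->  (sqrt(3)x/2 - y/2)^2 + (x/2 + sqrt(3)y/2)^2 = x^2 + y^2   [equals x^2 + y^2: invariant]
(C) xy  ->  (sqrt(3)x/2 - y/2)(x/2 + sqrt(3)y/2) = sqrt(3)x^2/4 + xy/2 - sqrt(3)y^2/4   [differs from xy: not invariant]
(D) x - y  ->  (sqrt(3)x/2 - y/2) - (x/2 + sqrt(3)y/2) = -x/2 + sqrt(3)x/2 - sqrt(3)y/2 - y/2   [differs from x - y: not invariant]

Only option (B), x^2 + y^2, is unchanged by the transformation.
Geometrically, x^2 + y^2 is the squared distance from the origin, which every rotation about the origin preserves.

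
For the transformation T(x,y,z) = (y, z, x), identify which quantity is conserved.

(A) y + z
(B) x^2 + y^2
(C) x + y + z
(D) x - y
C

Apply T(x,y,z) = (y, z, x) to each option, i.e. replace (x, y, z) by the transformed coordinates.
Substitute the transformed coordinates into each option and compare with the original:
(A) y + z  ->  (z) + (x) = x + z   [differs from y + z: not invariant]
(B) x^2 + y^2  ->  (y)^2 + (z)^2 = y^2 + z^2   [differs from x^2 + y^2: not invariant]
(C) x + y + z  ->  (y) + (z) + (x) = x + y + z   [equals x + y + z: invariant]
(D) x - y  ->  (y) - (z) = y - z   [differs from x - y: not invariant]

Only option (C), x + y + z, is unchanged by the transformation.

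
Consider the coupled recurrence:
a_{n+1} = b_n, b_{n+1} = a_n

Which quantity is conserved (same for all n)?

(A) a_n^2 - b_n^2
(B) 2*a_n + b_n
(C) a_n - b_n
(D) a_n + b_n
D

Replace a_n by a_{n+1} = b_n and b_n by b_{n+1} = a_n in each option and simplify:
(A) a_n^2 - b_n^2  ->  (b_n)^2 - (a_n)^2 = -a_n^2 + b_n^2   [not conserved]
(B) 2*a_n + b_n  ->  2*(b_n) + (a_n) = a_n + 2*b_n   [not conserved]
(C) a_n - b_n  ->  (b_n) - (a_n) = -a_n + b_n   [not conserved]
(D) a_n + b_n  ->  (b_n) + (a_n) = a_n + b_n   [conserved]

Only (D) a_n + b_n returns to itself after one step, so it is the conserved quantity.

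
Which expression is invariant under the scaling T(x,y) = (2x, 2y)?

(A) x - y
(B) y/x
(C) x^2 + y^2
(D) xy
B

Under the uniform scaling T(x,y) = (2x, 2y):
Substitute the transformed coordinates into each option and compare with the original:
(A) x - y  ->  (2x) - (2y) = 2x - 2y   [differs from x - y: not invariant]
(B) y/x  ->  (2y)/(2x) = y/x   [equals y/x: invariant]
(C) x^2 + y^2  ->  (2x)^2 + (2y)^2 = 4x^2 + 4y^2   [differs from x^2 + y^2: not invariant]
(D) xy  ->  (2x)(2y) = 4xy   [differs from xy: not invariant]

Only option (B), y/x, is unchanged by the transformation.
The common factor 2 cancels in a ratio of coordinates, while sums, products and sums of squares pick up factors of 2 or 4.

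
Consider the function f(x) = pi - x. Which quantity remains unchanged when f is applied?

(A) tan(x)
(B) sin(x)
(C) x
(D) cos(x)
B

For f(x) = pi - x:
sin(pi - x) = sin(x), so sine is invariant under this transformation.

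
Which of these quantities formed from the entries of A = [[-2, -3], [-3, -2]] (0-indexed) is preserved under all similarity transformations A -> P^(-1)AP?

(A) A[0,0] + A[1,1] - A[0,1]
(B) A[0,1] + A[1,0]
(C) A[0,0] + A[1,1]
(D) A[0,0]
C

A[0,0] + A[1,1] is the trace of A. By the cyclic property of the trace, tr(P^(-1)AP) = tr(APP^(-1)) = tr(A), so it is the same for every matrix similar to A.

The other combinations are not similarity invariants. For example, take P = [[1, 1], [0, 1]] (det P = 1), so P^(-1) = [[1, -1], [0, 1]] and
B = P^(-1)AP = [[1, 0], [-3, -5]].
Evaluating each option on A and on B:
(A) A[0,0] + A[1,1] - A[0,1]: -1 for A, -4 for B -> changes
(B) A[0,1] + A[1,0]: -6 for A, -3 for B -> changes
(C) A[0,0] + A[1,1]: -4 for A, -4 for B -> unchanged
(D) A[0,0]: -2 for A, 1 for B -> changes

Only (C) A[0,0] + A[1,1] = -4 survives (and it does so for every P, not just this one), so it is the invariant.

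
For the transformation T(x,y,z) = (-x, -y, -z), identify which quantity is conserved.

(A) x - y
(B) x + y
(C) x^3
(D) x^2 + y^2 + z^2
D

Apply T(x,y,z) = (-x, -y, -z) to each option, i.e. replace (x, y, z) by the transformed coordinates.
Substitute the transformed coordinates into each option and compare with the original:
(A) x - y  ->  (-x) - (-y) = -x + y   [differs from x - y: not invariant]
(B) x + y  ->  (-x) + (-y) = -x - y   [differs from x + y: not invariant]
(C) x^3  ->  (-x)^3 = -x^3   [differs from x^3: not invariant]
(D) x^2 + y^2 + z^2  ->  (-x)^2 + (-y)^2 + (-z)^2 = x^2 + y^2 + z^2   [equals x^2 + y^2 + z^2: invariant]

Only option (D), x^2 + y^2 + z^2, is unchanged by the transformation.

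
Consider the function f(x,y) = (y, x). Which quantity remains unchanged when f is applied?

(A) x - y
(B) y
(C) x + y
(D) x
C

For f(x,y) = (y, x):
After applying f: x' = y, y' = x. So x' + y' = y + x = x + y.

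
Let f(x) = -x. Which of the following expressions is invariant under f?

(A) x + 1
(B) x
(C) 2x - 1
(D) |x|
D

For f(x) = -x:
Applying f replaces x by -x. Since |-x| = |x|, the absolute value is unchanged by f, whereas x -> -x, 2x - 1 -> -2x - 1 and x + 1 -> -x + 1 all change.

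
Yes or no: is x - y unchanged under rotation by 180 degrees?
No

Applying rotation by 180 degrees: x' = x*cos(180 degrees) - y*sin(180 degrees) = -x, y' = x*sin(180 degrees) + y*cos(180 degrees) = -y

Substituting into x - y:
(-x) - (-y)
= -x + y

This differs from the original expression x - y, so it is NOT invariant.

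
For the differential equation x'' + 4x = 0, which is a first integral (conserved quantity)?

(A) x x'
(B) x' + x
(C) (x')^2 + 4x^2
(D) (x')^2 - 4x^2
C

A first integral I satisfies dI/dt = 0 along every solution. Differentiate each option and use the equation of motion:
(A) d/dt[x x'] = (x')^2 + x x'' = (x')^2 - 4x^2, not identically 0
(B) d/dt[x' + x] = x'' + x' = -4x + x', not identically 0
(C) d/dt[(x')^2 + 4x^2] = 2x'x'' + 8x x' = 2x'(-4x) + 8x x' = 0
(D) d/dt[(x')^2 - 4x^2] = 2x'x'' - 8x x' = -16x x', not identically 0

Only (C) has zero time-derivative. So the energy-like quantity (x')^2 + 4x^2 is the first integral.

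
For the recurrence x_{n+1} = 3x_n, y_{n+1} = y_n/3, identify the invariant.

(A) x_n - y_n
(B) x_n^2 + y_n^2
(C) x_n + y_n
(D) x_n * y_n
D

For the recurrence x_{n+1} = 3x_n, y_{n+1} = y_n/3:

x_{n+1} * y_{n+1} = (3x_n) * (y_n/3) = x_n * y_n
The product is conserved.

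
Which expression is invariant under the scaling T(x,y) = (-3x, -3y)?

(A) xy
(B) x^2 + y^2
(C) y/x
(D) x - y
C

Under the uniform scaling T(x,y) = (-3x, -3y):
Substitute the transformed coordinates into each option and compare with the original:
(A) xy  ->  (-3x)(-3y) = 9xy   [differs from xy: not invariant]
(B) x^2 + y^2  ->  (-3x)^2 + (-3y)^2 = 9x^2 + 9y^2   [differs from x^2 + y^2: not invariant]
(C) y/x  ->  (-3y)/(-3x) = y/x   [equals y/x: invariant]
(D) x - y  ->  (-3x) - (-3y) = -3x + 3y   [differs from x - y: not invariant]

Only option (C), y/x, is unchanged by the transformation.
The common factor -3 cancels in a ratio of coordinates, while sums, products and sums of squares pick up factors of -3 or 9.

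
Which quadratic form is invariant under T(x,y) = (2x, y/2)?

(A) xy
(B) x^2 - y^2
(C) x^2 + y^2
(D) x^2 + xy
A

T multiplies x by 2 and divides y by 2.
Substitute the transformed coordinates into each option and compare with the original:
(A) xy  ->  (2x)(y/2) = xy   [equals xy: invariant]
(B) x^2 - y^2  ->  (2x)^2 - (y/2)^2 = 4x^2 - y^2/4   [differs from x^2 - y^2: not invariant]
(C) x^2 + y^2  ->  (2x)^2 + (y/2)^2 = 4x^2 + y^2/4   [differs from x^2 + y^2: not invariant]
(D) x^2 + xy  ->  (2x)^2 + (2x)(y/2) = 4x^2 + xy   [differs from x^2 + xy: not invariant]

Only option (A), xy, is unchanged by the transformation.
The factors 2 and 1/2 cancel only in the pure product xy.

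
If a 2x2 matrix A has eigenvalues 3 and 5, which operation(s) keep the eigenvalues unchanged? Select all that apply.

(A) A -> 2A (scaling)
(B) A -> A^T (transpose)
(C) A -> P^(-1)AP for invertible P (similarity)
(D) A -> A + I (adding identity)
B and C

Eigenvalues are preserved by:
1. Similarity transformations: A -> P^(-1)AP (same characteristic polynomial)
2. Transpose: A^T has the same eigenvalues as A

Eigenvalues are NOT preserved by:
- Adding identity: eigenvalues become 3+1, 5+1
- Scaling: eigenvalues become 6, 10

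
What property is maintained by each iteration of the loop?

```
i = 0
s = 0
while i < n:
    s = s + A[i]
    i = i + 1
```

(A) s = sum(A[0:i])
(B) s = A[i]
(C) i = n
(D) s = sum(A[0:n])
A

A loop invariant must hold before the first iteration and be re-established by every execution of the body.

(A) s = sum(A[0:i]): Initially i = 0 and s = 0 = sum of the empty slice A[0:0]. If s = sum(A[0:i]) holds at the top of an iteration, the body sets s to sum(A[0:i]) + A[i] = sum(A[0:i+1]) and then i to i+1, so s = sum(A[0:i]) holds again. At exit i = n, giving s = sum(A[0:n]).

The other options fail:
(B) s = A[i]: after the first iteration s = A[0] but i = 1, so s = A[i] compares s with the wrong element (and fails in general).
(C) i = n: false initially (i = 0); it is the exit condition, not an invariant.
(D) s = sum(A[0:n]): false before the loop (s = 0, not the full sum) -- it only becomes true at exit.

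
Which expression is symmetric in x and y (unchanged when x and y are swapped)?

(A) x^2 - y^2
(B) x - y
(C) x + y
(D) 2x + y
C

A symmetric expression is unchanged when the variables are permuted; here the transformation to test is the swap (x, y) -> (y, x).
Substitute the transformed coordinates into each option and compare with the original:
(A) x^2 - y^2  ->  (y)^2 - (x)^2 = -x^2 + y^2   [differs from x^2 - y^2: not invariant]
(B) x - y  ->  (y) - (x) = -x + y   [differs from x - y: not invariant]
(C) x + y  ->  (y) + (x) = x + y   [equals x + y: invariant]
(D) 2x + y  ->  2(y) + (x) = x + 2y   [differs from 2x + y: not invariant]

Only option (C), x + y, is unchanged by the transformation.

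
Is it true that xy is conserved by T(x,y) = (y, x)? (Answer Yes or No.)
Yes

Substitute T(x,y) = (y, x) into the expression and compare with the original.

Original: xy
After applying T: (y)(x) = xy

This is identical to the original xy, so the expression is invariant.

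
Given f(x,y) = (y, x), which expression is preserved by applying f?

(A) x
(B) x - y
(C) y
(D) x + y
D

For f(x,y) = (y, x):
After applying f: x' = y, y' = x. So x' + y' = y + x = x + y.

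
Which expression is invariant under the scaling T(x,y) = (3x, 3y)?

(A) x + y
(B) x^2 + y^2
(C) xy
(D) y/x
D

Under the uniform scaling T(x,y) = (3x, 3y):
Substitute the transformed coordinates into each option and compare with the original:
(A) x + y  ->  (3x) + (3y) = 3x + 3y   [differs from x + y: not invariant]
(B) x^2 + y^2  ->  (3x)^2 + (3y)^2 = 9x^2 + 9y^2   [differs from x^2 + y^2: not invariant]
(C) xy  ->  (3x)(3y) = 9xy   [differs from xy: not invariant]
(D) y/x  ->  (3y)/(3x) = y/x   [equals y/x: invariant]

Only option (D), y/x, is unchanged by the transformation.
The common factor 3 cancels in a ratio of coordinates, while sums, products and sums of squares pick up factors of 3 or 9.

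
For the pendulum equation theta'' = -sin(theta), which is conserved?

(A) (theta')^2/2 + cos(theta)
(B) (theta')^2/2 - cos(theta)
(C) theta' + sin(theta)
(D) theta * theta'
B

A first integral I satisfies dI/dt = 0 along every solution. Differentiate each option and use the equation of motion:
(A) d/dt[(theta')^2/2 + cos(theta)] = theta' theta'' - sin(theta) theta' = -2 theta' sin(theta), not identically 0
(B) d/dt[(theta')^2/2 - cos(theta)] = theta' theta'' + sin(theta) theta' = theta'(-sin(theta)) + theta' sin(theta) = 0
(C) d/dt[theta' + sin(theta)] = theta'' + cos(theta) theta' = -sin(theta) + theta' cos(theta), not identically 0
(D) d/dt[theta * theta'] = (theta')^2 + theta theta'' = (theta')^2 - theta sin(theta), not identically 0

Only (B) has zero time-derivative. This is the total energy: kinetic (theta')^2/2 plus potential -cos(theta).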